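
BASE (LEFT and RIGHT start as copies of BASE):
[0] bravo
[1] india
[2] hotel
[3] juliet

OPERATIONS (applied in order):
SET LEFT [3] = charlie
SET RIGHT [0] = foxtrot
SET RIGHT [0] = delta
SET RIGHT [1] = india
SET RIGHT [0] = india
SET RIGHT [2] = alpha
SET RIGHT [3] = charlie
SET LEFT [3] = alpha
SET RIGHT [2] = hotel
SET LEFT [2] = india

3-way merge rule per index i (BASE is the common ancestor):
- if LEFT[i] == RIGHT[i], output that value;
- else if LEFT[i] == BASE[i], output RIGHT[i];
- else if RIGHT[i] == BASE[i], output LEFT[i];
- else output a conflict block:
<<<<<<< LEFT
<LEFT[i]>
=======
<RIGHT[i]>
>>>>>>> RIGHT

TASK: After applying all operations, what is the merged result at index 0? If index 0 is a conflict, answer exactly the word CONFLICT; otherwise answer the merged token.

Answer: india

Derivation:
Final LEFT:  [bravo, india, india, alpha]
Final RIGHT: [india, india, hotel, charlie]
i=0: L=bravo=BASE, R=india -> take RIGHT -> india
i=1: L=india R=india -> agree -> india
i=2: L=india, R=hotel=BASE -> take LEFT -> india
i=3: BASE=juliet L=alpha R=charlie all differ -> CONFLICT
Index 0 -> india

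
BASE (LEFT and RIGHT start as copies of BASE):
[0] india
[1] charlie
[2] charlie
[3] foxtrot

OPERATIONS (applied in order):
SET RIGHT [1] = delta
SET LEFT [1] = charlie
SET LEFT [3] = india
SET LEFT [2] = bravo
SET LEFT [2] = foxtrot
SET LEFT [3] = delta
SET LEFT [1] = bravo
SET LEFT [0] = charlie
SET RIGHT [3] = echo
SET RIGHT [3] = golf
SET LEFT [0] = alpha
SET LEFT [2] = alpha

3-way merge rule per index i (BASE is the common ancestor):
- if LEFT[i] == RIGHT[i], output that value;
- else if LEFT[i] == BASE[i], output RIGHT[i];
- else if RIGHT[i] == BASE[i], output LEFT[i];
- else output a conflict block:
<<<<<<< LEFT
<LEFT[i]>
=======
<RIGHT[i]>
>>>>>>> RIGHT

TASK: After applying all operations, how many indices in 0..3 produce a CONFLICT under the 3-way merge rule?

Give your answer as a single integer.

Answer: 2

Derivation:
Final LEFT:  [alpha, bravo, alpha, delta]
Final RIGHT: [india, delta, charlie, golf]
i=0: L=alpha, R=india=BASE -> take LEFT -> alpha
i=1: BASE=charlie L=bravo R=delta all differ -> CONFLICT
i=2: L=alpha, R=charlie=BASE -> take LEFT -> alpha
i=3: BASE=foxtrot L=delta R=golf all differ -> CONFLICT
Conflict count: 2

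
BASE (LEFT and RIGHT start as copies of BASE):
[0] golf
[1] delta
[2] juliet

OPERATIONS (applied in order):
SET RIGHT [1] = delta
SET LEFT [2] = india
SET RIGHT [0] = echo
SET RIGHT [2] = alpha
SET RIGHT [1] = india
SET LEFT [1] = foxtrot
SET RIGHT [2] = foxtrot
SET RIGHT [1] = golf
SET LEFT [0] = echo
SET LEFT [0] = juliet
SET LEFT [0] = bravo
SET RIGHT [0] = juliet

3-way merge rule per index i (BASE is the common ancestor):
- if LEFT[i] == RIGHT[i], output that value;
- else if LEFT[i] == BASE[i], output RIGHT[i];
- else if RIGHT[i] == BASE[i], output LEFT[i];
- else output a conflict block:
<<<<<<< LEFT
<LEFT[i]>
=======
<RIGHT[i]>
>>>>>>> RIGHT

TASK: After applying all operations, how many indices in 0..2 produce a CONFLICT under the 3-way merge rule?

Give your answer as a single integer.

Final LEFT:  [bravo, foxtrot, india]
Final RIGHT: [juliet, golf, foxtrot]
i=0: BASE=golf L=bravo R=juliet all differ -> CONFLICT
i=1: BASE=delta L=foxtrot R=golf all differ -> CONFLICT
i=2: BASE=juliet L=india R=foxtrot all differ -> CONFLICT
Conflict count: 3

Answer: 3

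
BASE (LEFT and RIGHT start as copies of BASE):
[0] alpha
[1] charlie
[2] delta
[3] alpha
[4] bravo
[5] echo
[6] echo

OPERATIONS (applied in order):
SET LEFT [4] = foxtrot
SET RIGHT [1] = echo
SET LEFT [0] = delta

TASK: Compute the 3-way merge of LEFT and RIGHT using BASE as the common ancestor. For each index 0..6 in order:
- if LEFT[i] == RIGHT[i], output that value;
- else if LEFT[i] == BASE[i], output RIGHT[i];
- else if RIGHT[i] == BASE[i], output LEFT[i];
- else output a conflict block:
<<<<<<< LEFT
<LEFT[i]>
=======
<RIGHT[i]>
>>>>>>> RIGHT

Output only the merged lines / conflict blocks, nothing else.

Answer: delta
echo
delta
alpha
foxtrot
echo
echo

Derivation:
Final LEFT:  [delta, charlie, delta, alpha, foxtrot, echo, echo]
Final RIGHT: [alpha, echo, delta, alpha, bravo, echo, echo]
i=0: L=delta, R=alpha=BASE -> take LEFT -> delta
i=1: L=charlie=BASE, R=echo -> take RIGHT -> echo
i=2: L=delta R=delta -> agree -> delta
i=3: L=alpha R=alpha -> agree -> alpha
i=4: L=foxtrot, R=bravo=BASE -> take LEFT -> foxtrot
i=5: L=echo R=echo -> agree -> echo
i=6: L=echo R=echo -> agree -> echo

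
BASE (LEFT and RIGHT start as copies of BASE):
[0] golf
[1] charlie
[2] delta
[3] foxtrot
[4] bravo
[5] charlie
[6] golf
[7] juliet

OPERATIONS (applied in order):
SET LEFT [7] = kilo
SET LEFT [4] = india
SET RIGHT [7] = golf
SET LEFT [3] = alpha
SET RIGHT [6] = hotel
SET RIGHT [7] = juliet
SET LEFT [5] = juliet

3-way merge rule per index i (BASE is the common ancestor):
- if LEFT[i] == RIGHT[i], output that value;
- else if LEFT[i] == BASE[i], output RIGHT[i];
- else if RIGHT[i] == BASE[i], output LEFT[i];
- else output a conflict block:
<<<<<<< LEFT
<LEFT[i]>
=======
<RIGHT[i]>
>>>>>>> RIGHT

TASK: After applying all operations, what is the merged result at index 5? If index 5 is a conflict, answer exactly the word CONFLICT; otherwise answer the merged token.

Answer: juliet

Derivation:
Final LEFT:  [golf, charlie, delta, alpha, india, juliet, golf, kilo]
Final RIGHT: [golf, charlie, delta, foxtrot, bravo, charlie, hotel, juliet]
i=0: L=golf R=golf -> agree -> golf
i=1: L=charlie R=charlie -> agree -> charlie
i=2: L=delta R=delta -> agree -> delta
i=3: L=alpha, R=foxtrot=BASE -> take LEFT -> alpha
i=4: L=india, R=bravo=BASE -> take LEFT -> india
i=5: L=juliet, R=charlie=BASE -> take LEFT -> juliet
i=6: L=golf=BASE, R=hotel -> take RIGHT -> hotel
i=7: L=kilo, R=juliet=BASE -> take LEFT -> kilo
Index 5 -> juliet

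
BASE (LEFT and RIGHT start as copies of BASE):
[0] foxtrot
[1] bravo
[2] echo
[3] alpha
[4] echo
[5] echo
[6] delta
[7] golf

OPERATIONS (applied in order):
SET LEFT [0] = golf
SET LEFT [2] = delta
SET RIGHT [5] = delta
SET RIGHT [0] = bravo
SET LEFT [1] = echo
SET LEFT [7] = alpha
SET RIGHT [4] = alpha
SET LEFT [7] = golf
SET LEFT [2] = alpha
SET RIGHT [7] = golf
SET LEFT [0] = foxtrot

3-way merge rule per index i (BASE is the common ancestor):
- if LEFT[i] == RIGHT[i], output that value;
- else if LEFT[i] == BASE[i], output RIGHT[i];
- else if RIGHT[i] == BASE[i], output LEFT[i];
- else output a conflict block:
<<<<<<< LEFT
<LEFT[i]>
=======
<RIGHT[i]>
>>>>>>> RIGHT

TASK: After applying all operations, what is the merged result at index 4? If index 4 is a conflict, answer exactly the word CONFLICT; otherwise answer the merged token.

Answer: alpha

Derivation:
Final LEFT:  [foxtrot, echo, alpha, alpha, echo, echo, delta, golf]
Final RIGHT: [bravo, bravo, echo, alpha, alpha, delta, delta, golf]
i=0: L=foxtrot=BASE, R=bravo -> take RIGHT -> bravo
i=1: L=echo, R=bravo=BASE -> take LEFT -> echo
i=2: L=alpha, R=echo=BASE -> take LEFT -> alpha
i=3: L=alpha R=alpha -> agree -> alpha
i=4: L=echo=BASE, R=alpha -> take RIGHT -> alpha
i=5: L=echo=BASE, R=delta -> take RIGHT -> delta
i=6: L=delta R=delta -> agree -> delta
i=7: L=golf R=golf -> agree -> golf
Index 4 -> alpha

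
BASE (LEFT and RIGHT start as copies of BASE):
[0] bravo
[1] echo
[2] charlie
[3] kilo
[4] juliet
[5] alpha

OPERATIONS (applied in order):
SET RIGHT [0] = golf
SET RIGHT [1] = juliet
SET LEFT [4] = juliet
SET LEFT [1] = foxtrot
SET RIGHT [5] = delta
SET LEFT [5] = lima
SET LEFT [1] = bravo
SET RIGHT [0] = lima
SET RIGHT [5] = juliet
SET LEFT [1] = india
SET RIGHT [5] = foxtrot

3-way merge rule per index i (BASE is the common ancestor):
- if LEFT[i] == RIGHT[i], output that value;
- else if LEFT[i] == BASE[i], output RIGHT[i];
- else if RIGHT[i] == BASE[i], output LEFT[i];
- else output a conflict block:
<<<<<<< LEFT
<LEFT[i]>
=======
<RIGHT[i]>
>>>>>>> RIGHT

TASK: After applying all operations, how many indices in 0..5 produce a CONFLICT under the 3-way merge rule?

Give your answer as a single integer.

Answer: 2

Derivation:
Final LEFT:  [bravo, india, charlie, kilo, juliet, lima]
Final RIGHT: [lima, juliet, charlie, kilo, juliet, foxtrot]
i=0: L=bravo=BASE, R=lima -> take RIGHT -> lima
i=1: BASE=echo L=india R=juliet all differ -> CONFLICT
i=2: L=charlie R=charlie -> agree -> charlie
i=3: L=kilo R=kilo -> agree -> kilo
i=4: L=juliet R=juliet -> agree -> juliet
i=5: BASE=alpha L=lima R=foxtrot all differ -> CONFLICT
Conflict count: 2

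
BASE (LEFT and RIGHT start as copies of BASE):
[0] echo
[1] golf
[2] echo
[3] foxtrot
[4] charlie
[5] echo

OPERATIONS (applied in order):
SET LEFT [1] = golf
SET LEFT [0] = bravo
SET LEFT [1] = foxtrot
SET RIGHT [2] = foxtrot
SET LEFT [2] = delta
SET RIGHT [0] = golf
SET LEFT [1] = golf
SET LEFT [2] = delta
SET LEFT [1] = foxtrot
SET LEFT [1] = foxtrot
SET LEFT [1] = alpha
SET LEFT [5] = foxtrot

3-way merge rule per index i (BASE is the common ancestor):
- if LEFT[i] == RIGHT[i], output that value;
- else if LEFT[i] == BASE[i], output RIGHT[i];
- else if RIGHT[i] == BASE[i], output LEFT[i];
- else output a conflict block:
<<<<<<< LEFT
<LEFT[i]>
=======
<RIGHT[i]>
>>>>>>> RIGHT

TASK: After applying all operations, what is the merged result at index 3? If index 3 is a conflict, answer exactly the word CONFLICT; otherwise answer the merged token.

Answer: foxtrot

Derivation:
Final LEFT:  [bravo, alpha, delta, foxtrot, charlie, foxtrot]
Final RIGHT: [golf, golf, foxtrot, foxtrot, charlie, echo]
i=0: BASE=echo L=bravo R=golf all differ -> CONFLICT
i=1: L=alpha, R=golf=BASE -> take LEFT -> alpha
i=2: BASE=echo L=delta R=foxtrot all differ -> CONFLICT
i=3: L=foxtrot R=foxtrot -> agree -> foxtrot
i=4: L=charlie R=charlie -> agree -> charlie
i=5: L=foxtrot, R=echo=BASE -> take LEFT -> foxtrot
Index 3 -> foxtrot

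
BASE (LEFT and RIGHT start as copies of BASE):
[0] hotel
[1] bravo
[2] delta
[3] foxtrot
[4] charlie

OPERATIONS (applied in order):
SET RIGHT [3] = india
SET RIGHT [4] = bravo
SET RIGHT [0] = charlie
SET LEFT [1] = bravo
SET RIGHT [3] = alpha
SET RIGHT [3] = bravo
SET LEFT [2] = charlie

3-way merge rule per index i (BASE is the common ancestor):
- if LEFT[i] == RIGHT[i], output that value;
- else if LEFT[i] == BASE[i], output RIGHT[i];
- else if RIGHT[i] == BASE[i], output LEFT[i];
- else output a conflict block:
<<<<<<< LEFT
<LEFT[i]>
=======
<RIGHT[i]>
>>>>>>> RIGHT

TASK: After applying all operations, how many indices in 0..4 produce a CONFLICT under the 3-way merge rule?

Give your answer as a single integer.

Final LEFT:  [hotel, bravo, charlie, foxtrot, charlie]
Final RIGHT: [charlie, bravo, delta, bravo, bravo]
i=0: L=hotel=BASE, R=charlie -> take RIGHT -> charlie
i=1: L=bravo R=bravo -> agree -> bravo
i=2: L=charlie, R=delta=BASE -> take LEFT -> charlie
i=3: L=foxtrot=BASE, R=bravo -> take RIGHT -> bravo
i=4: L=charlie=BASE, R=bravo -> take RIGHT -> bravo
Conflict count: 0

Answer: 0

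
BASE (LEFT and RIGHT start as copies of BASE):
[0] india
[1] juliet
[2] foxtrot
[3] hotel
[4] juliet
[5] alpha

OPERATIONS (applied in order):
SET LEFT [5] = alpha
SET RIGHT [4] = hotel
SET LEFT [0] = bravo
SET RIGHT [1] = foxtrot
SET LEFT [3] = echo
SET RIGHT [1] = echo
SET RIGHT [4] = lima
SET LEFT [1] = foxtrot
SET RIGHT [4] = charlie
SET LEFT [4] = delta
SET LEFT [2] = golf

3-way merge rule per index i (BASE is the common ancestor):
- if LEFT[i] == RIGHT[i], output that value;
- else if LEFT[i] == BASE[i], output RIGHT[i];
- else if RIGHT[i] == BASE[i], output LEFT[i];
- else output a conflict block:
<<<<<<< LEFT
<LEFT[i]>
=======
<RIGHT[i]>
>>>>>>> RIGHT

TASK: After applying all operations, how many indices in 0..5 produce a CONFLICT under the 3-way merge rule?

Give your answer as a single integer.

Answer: 2

Derivation:
Final LEFT:  [bravo, foxtrot, golf, echo, delta, alpha]
Final RIGHT: [india, echo, foxtrot, hotel, charlie, alpha]
i=0: L=bravo, R=india=BASE -> take LEFT -> bravo
i=1: BASE=juliet L=foxtrot R=echo all differ -> CONFLICT
i=2: L=golf, R=foxtrot=BASE -> take LEFT -> golf
i=3: L=echo, R=hotel=BASE -> take LEFT -> echo
i=4: BASE=juliet L=delta R=charlie all differ -> CONFLICT
i=5: L=alpha R=alpha -> agree -> alpha
Conflict count: 2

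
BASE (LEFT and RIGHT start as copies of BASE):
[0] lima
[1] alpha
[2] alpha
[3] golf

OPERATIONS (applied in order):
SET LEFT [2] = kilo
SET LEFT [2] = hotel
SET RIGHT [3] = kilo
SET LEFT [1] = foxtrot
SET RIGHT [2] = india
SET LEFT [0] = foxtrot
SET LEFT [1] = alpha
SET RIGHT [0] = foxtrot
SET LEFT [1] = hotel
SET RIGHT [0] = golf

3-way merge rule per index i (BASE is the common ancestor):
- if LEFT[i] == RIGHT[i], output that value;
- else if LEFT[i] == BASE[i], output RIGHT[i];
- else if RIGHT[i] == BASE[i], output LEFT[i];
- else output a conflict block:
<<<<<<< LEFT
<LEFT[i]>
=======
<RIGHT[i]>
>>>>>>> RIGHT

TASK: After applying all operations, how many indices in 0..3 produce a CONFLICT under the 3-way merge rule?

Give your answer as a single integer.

Final LEFT:  [foxtrot, hotel, hotel, golf]
Final RIGHT: [golf, alpha, india, kilo]
i=0: BASE=lima L=foxtrot R=golf all differ -> CONFLICT
i=1: L=hotel, R=alpha=BASE -> take LEFT -> hotel
i=2: BASE=alpha L=hotel R=india all differ -> CONFLICT
i=3: L=golf=BASE, R=kilo -> take RIGHT -> kilo
Conflict count: 2

Answer: 2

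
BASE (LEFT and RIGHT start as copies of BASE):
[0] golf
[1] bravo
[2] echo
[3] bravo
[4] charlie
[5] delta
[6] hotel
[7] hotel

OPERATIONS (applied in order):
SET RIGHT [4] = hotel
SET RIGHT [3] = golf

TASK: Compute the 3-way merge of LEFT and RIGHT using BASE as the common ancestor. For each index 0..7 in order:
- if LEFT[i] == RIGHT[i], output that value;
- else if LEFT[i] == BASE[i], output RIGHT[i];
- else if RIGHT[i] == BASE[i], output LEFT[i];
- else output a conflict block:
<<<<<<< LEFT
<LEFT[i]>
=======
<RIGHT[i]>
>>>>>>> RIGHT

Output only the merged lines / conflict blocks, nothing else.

Final LEFT:  [golf, bravo, echo, bravo, charlie, delta, hotel, hotel]
Final RIGHT: [golf, bravo, echo, golf, hotel, delta, hotel, hotel]
i=0: L=golf R=golf -> agree -> golf
i=1: L=bravo R=bravo -> agree -> bravo
i=2: L=echo R=echo -> agree -> echo
i=3: L=bravo=BASE, R=golf -> take RIGHT -> golf
i=4: L=charlie=BASE, R=hotel -> take RIGHT -> hotel
i=5: L=delta R=delta -> agree -> delta
i=6: L=hotel R=hotel -> agree -> hotel
i=7: L=hotel R=hotel -> agree -> hotel

Answer: golf
bravo
echo
golf
hotel
delta
hotel
hotel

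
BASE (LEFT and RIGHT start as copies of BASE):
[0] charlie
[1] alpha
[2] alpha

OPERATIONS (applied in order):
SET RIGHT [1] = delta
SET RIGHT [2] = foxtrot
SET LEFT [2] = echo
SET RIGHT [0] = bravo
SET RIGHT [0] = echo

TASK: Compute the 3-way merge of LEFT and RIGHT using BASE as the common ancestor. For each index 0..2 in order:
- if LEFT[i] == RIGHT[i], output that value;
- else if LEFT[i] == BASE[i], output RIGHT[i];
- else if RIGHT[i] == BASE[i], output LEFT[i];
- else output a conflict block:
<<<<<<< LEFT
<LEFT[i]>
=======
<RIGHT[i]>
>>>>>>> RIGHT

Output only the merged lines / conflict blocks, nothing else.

Answer: echo
delta
<<<<<<< LEFT
echo
=======
foxtrot
>>>>>>> RIGHT

Derivation:
Final LEFT:  [charlie, alpha, echo]
Final RIGHT: [echo, delta, foxtrot]
i=0: L=charlie=BASE, R=echo -> take RIGHT -> echo
i=1: L=alpha=BASE, R=delta -> take RIGHT -> delta
i=2: BASE=alpha L=echo R=foxtrot all differ -> CONFLICT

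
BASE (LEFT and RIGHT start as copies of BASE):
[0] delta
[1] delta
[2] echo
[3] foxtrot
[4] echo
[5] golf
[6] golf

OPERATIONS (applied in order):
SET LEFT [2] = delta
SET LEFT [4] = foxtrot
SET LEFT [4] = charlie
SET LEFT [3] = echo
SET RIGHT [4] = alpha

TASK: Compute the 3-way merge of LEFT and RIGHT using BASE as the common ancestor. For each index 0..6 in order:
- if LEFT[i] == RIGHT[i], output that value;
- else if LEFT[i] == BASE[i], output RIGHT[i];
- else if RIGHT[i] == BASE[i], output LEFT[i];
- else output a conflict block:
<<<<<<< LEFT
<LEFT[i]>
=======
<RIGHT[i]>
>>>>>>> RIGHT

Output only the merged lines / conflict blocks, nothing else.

Final LEFT:  [delta, delta, delta, echo, charlie, golf, golf]
Final RIGHT: [delta, delta, echo, foxtrot, alpha, golf, golf]
i=0: L=delta R=delta -> agree -> delta
i=1: L=delta R=delta -> agree -> delta
i=2: L=delta, R=echo=BASE -> take LEFT -> delta
i=3: L=echo, R=foxtrot=BASE -> take LEFT -> echo
i=4: BASE=echo L=charlie R=alpha all differ -> CONFLICT
i=5: L=golf R=golf -> agree -> golf
i=6: L=golf R=golf -> agree -> golf

Answer: delta
delta
delta
echo
<<<<<<< LEFT
charlie
=======
alpha
>>>>>>> RIGHT
golf
golf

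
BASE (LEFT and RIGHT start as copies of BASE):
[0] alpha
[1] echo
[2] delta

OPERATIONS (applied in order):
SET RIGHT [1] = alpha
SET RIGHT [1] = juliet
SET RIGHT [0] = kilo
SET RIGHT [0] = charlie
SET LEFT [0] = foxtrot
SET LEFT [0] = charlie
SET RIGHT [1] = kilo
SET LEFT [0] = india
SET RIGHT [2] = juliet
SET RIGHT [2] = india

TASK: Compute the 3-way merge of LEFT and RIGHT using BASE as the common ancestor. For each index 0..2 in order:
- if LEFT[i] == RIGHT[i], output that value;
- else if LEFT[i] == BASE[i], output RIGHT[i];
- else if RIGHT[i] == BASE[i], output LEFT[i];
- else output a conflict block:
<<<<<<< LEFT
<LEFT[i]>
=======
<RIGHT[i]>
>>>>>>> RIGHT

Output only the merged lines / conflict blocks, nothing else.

Answer: <<<<<<< LEFT
india
=======
charlie
>>>>>>> RIGHT
kilo
india

Derivation:
Final LEFT:  [india, echo, delta]
Final RIGHT: [charlie, kilo, india]
i=0: BASE=alpha L=india R=charlie all differ -> CONFLICT
i=1: L=echo=BASE, R=kilo -> take RIGHT -> kilo
i=2: L=delta=BASE, R=india -> take RIGHT -> india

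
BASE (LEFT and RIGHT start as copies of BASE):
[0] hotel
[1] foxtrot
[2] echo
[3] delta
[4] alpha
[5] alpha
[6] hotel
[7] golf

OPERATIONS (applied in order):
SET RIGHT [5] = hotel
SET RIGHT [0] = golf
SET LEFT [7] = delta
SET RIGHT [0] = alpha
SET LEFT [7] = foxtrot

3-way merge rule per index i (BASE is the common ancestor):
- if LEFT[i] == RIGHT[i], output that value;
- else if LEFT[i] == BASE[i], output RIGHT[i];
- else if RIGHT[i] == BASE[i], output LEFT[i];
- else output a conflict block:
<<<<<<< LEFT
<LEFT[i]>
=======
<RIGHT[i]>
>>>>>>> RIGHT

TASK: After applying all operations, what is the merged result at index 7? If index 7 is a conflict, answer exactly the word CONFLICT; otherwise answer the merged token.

Answer: foxtrot

Derivation:
Final LEFT:  [hotel, foxtrot, echo, delta, alpha, alpha, hotel, foxtrot]
Final RIGHT: [alpha, foxtrot, echo, delta, alpha, hotel, hotel, golf]
i=0: L=hotel=BASE, R=alpha -> take RIGHT -> alpha
i=1: L=foxtrot R=foxtrot -> agree -> foxtrot
i=2: L=echo R=echo -> agree -> echo
i=3: L=delta R=delta -> agree -> delta
i=4: L=alpha R=alpha -> agree -> alpha
i=5: L=alpha=BASE, R=hotel -> take RIGHT -> hotel
i=6: L=hotel R=hotel -> agree -> hotel
i=7: L=foxtrot, R=golf=BASE -> take LEFT -> foxtrot
Index 7 -> foxtrot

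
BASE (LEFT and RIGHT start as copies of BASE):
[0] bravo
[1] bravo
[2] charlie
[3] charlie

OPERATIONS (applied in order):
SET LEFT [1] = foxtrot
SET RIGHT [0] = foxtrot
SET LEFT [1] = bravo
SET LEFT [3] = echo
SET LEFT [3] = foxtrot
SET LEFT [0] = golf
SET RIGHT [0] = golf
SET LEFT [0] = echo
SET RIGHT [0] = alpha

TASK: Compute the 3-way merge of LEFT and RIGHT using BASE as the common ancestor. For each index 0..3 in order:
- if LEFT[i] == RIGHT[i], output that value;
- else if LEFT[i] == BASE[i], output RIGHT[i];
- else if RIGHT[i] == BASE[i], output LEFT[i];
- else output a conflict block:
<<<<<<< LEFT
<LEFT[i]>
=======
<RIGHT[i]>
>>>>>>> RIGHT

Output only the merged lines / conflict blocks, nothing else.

Answer: <<<<<<< LEFT
echo
=======
alpha
>>>>>>> RIGHT
bravo
charlie
foxtrot

Derivation:
Final LEFT:  [echo, bravo, charlie, foxtrot]
Final RIGHT: [alpha, bravo, charlie, charlie]
i=0: BASE=bravo L=echo R=alpha all differ -> CONFLICT
i=1: L=bravo R=bravo -> agree -> bravo
i=2: L=charlie R=charlie -> agree -> charlie
i=3: L=foxtrot, R=charlie=BASE -> take LEFT -> foxtrot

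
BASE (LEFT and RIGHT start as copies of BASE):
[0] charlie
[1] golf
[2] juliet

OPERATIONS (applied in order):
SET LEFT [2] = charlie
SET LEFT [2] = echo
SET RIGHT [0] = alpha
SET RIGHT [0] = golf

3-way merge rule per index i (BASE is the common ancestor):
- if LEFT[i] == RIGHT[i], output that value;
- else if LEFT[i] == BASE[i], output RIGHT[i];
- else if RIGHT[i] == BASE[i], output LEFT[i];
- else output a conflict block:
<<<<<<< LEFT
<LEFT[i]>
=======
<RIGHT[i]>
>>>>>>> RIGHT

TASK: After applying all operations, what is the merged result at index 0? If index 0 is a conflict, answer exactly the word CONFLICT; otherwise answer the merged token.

Final LEFT:  [charlie, golf, echo]
Final RIGHT: [golf, golf, juliet]
i=0: L=charlie=BASE, R=golf -> take RIGHT -> golf
i=1: L=golf R=golf -> agree -> golf
i=2: L=echo, R=juliet=BASE -> take LEFT -> echo
Index 0 -> golf

Answer: golf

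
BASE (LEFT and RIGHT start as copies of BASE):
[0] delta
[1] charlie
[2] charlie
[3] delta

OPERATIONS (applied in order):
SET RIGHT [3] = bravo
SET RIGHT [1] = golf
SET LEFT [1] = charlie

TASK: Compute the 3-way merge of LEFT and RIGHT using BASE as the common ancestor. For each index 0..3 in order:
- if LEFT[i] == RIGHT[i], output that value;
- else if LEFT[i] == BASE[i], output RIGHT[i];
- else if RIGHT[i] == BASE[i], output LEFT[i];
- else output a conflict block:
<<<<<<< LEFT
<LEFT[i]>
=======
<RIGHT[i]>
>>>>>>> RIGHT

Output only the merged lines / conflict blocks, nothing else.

Final LEFT:  [delta, charlie, charlie, delta]
Final RIGHT: [delta, golf, charlie, bravo]
i=0: L=delta R=delta -> agree -> delta
i=1: L=charlie=BASE, R=golf -> take RIGHT -> golf
i=2: L=charlie R=charlie -> agree -> charlie
i=3: L=delta=BASE, R=bravo -> take RIGHT -> bravo

Answer: delta
golf
charlie
bravo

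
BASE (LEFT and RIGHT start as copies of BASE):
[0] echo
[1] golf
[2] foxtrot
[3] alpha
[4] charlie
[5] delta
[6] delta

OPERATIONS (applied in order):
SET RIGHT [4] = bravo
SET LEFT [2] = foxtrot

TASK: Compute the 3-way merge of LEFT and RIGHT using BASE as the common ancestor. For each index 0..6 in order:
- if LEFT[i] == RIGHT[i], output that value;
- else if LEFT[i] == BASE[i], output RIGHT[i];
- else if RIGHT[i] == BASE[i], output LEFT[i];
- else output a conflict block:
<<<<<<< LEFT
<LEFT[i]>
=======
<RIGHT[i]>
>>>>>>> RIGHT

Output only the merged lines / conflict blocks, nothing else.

Final LEFT:  [echo, golf, foxtrot, alpha, charlie, delta, delta]
Final RIGHT: [echo, golf, foxtrot, alpha, bravo, delta, delta]
i=0: L=echo R=echo -> agree -> echo
i=1: L=golf R=golf -> agree -> golf
i=2: L=foxtrot R=foxtrot -> agree -> foxtrot
i=3: L=alpha R=alpha -> agree -> alpha
i=4: L=charlie=BASE, R=bravo -> take RIGHT -> bravo
i=5: L=delta R=delta -> agree -> delta
i=6: L=delta R=delta -> agree -> delta

Answer: echo
golf
foxtrot
alpha
bravo
delta
delta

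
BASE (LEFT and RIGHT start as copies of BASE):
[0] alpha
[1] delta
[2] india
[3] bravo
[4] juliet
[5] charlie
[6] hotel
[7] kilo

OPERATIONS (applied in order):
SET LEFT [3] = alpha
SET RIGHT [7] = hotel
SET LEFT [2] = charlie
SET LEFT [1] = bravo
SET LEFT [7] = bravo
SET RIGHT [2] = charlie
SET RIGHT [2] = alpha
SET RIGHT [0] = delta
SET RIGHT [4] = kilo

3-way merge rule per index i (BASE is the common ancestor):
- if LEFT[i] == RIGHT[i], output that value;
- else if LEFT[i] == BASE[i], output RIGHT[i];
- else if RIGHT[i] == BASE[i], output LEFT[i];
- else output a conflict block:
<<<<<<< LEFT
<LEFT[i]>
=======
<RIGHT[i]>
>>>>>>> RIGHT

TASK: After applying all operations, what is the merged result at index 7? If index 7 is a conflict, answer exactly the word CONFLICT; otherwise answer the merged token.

Final LEFT:  [alpha, bravo, charlie, alpha, juliet, charlie, hotel, bravo]
Final RIGHT: [delta, delta, alpha, bravo, kilo, charlie, hotel, hotel]
i=0: L=alpha=BASE, R=delta -> take RIGHT -> delta
i=1: L=bravo, R=delta=BASE -> take LEFT -> bravo
i=2: BASE=india L=charlie R=alpha all differ -> CONFLICT
i=3: L=alpha, R=bravo=BASE -> take LEFT -> alpha
i=4: L=juliet=BASE, R=kilo -> take RIGHT -> kilo
i=5: L=charlie R=charlie -> agree -> charlie
i=6: L=hotel R=hotel -> agree -> hotel
i=7: BASE=kilo L=bravo R=hotel all differ -> CONFLICT
Index 7 -> CONFLICT

Answer: CONFLICT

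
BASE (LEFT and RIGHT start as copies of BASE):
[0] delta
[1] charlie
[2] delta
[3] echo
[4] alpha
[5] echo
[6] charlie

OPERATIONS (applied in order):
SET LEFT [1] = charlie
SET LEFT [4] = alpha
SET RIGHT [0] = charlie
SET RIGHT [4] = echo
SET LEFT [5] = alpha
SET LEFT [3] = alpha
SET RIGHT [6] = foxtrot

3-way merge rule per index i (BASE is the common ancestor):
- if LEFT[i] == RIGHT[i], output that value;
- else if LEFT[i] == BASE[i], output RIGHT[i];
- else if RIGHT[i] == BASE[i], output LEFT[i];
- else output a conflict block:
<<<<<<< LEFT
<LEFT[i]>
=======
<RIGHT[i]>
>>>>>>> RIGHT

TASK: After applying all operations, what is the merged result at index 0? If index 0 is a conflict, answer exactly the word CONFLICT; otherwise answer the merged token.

Answer: charlie

Derivation:
Final LEFT:  [delta, charlie, delta, alpha, alpha, alpha, charlie]
Final RIGHT: [charlie, charlie, delta, echo, echo, echo, foxtrot]
i=0: L=delta=BASE, R=charlie -> take RIGHT -> charlie
i=1: L=charlie R=charlie -> agree -> charlie
i=2: L=delta R=delta -> agree -> delta
i=3: L=alpha, R=echo=BASE -> take LEFT -> alpha
i=4: L=alpha=BASE, R=echo -> take RIGHT -> echo
i=5: L=alpha, R=echo=BASE -> take LEFT -> alpha
i=6: L=charlie=BASE, R=foxtrot -> take RIGHT -> foxtrot
Index 0 -> charlie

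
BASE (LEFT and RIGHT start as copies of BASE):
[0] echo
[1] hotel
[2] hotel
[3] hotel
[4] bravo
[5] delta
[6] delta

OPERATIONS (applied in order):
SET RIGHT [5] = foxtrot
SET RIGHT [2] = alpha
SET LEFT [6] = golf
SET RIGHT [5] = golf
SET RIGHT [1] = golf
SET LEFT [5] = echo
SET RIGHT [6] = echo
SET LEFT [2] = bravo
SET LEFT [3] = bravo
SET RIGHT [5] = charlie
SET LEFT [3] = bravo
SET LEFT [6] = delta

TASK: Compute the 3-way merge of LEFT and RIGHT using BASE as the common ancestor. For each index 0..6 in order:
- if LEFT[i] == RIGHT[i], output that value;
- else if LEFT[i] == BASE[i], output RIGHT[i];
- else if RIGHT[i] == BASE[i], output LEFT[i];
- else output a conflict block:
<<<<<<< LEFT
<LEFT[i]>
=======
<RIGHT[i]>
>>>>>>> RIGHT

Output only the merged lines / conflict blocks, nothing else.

Final LEFT:  [echo, hotel, bravo, bravo, bravo, echo, delta]
Final RIGHT: [echo, golf, alpha, hotel, bravo, charlie, echo]
i=0: L=echo R=echo -> agree -> echo
i=1: L=hotel=BASE, R=golf -> take RIGHT -> golf
i=2: BASE=hotel L=bravo R=alpha all differ -> CONFLICT
i=3: L=bravo, R=hotel=BASE -> take LEFT -> bravo
i=4: L=bravo R=bravo -> agree -> bravo
i=5: BASE=delta L=echo R=charlie all differ -> CONFLICT
i=6: L=delta=BASE, R=echo -> take RIGHT -> echo

Answer: echo
golf
<<<<<<< LEFT
bravo
=======
alpha
>>>>>>> RIGHT
bravo
bravo
<<<<<<< LEFT
echo
=======
charlie
>>>>>>> RIGHT
echo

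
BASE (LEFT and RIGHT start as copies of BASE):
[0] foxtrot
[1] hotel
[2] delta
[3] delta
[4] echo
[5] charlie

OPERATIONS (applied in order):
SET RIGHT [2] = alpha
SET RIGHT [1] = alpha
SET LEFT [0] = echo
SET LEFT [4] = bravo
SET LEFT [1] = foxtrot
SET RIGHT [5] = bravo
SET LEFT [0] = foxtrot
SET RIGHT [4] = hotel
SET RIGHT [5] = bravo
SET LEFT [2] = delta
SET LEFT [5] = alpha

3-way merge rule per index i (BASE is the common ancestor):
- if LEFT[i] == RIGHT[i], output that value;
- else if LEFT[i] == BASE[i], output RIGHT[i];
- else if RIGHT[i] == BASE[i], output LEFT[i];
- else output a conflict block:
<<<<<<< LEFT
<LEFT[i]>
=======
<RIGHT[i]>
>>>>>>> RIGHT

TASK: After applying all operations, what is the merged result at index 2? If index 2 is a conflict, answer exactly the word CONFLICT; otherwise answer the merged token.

Answer: alpha

Derivation:
Final LEFT:  [foxtrot, foxtrot, delta, delta, bravo, alpha]
Final RIGHT: [foxtrot, alpha, alpha, delta, hotel, bravo]
i=0: L=foxtrot R=foxtrot -> agree -> foxtrot
i=1: BASE=hotel L=foxtrot R=alpha all differ -> CONFLICT
i=2: L=delta=BASE, R=alpha -> take RIGHT -> alpha
i=3: L=delta R=delta -> agree -> delta
i=4: BASE=echo L=bravo R=hotel all differ -> CONFLICT
i=5: BASE=charlie L=alpha R=bravo all differ -> CONFLICT
Index 2 -> alpha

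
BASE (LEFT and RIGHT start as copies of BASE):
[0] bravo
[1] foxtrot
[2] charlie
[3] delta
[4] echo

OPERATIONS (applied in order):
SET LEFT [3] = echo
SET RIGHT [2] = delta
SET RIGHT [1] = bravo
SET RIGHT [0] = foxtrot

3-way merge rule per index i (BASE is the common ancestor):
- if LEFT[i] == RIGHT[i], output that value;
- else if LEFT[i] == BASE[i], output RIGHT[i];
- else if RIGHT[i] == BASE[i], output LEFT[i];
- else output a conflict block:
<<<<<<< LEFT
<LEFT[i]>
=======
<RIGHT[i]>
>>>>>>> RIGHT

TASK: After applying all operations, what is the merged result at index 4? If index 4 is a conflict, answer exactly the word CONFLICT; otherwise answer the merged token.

Final LEFT:  [bravo, foxtrot, charlie, echo, echo]
Final RIGHT: [foxtrot, bravo, delta, delta, echo]
i=0: L=bravo=BASE, R=foxtrot -> take RIGHT -> foxtrot
i=1: L=foxtrot=BASE, R=bravo -> take RIGHT -> bravo
i=2: L=charlie=BASE, R=delta -> take RIGHT -> delta
i=3: L=echo, R=delta=BASE -> take LEFT -> echo
i=4: L=echo R=echo -> agree -> echo
Index 4 -> echo

Answer: echo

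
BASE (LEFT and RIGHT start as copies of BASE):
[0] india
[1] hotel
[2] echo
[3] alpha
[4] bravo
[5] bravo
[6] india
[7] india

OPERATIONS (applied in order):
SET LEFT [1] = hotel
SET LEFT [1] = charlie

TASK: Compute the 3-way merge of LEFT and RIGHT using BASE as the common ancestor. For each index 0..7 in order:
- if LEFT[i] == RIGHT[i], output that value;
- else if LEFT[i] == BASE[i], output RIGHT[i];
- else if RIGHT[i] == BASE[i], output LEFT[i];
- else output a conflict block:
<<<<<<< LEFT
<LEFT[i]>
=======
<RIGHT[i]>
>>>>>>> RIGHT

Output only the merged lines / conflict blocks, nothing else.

Answer: india
charlie
echo
alpha
bravo
bravo
india
india

Derivation:
Final LEFT:  [india, charlie, echo, alpha, bravo, bravo, india, india]
Final RIGHT: [india, hotel, echo, alpha, bravo, bravo, india, india]
i=0: L=india R=india -> agree -> india
i=1: L=charlie, R=hotel=BASE -> take LEFT -> charlie
i=2: L=echo R=echo -> agree -> echo
i=3: L=alpha R=alpha -> agree -> alpha
i=4: L=bravo R=bravo -> agree -> bravo
i=5: L=bravo R=bravo -> agree -> bravo
i=6: L=india R=india -> agree -> india
i=7: L=india R=india -> agree -> india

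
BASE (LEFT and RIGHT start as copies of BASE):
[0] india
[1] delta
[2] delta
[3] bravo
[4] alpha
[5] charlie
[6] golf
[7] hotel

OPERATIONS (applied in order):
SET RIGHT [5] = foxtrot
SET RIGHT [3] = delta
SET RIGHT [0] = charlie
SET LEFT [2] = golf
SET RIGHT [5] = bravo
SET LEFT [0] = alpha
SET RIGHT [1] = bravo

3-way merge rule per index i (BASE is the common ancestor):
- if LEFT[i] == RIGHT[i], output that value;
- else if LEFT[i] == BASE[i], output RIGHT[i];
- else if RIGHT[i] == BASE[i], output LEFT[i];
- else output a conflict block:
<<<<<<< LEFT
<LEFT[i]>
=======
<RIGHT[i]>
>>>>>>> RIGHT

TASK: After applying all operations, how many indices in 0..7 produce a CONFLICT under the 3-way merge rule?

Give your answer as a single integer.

Answer: 1

Derivation:
Final LEFT:  [alpha, delta, golf, bravo, alpha, charlie, golf, hotel]
Final RIGHT: [charlie, bravo, delta, delta, alpha, bravo, golf, hotel]
i=0: BASE=india L=alpha R=charlie all differ -> CONFLICT
i=1: L=delta=BASE, R=bravo -> take RIGHT -> bravo
i=2: L=golf, R=delta=BASE -> take LEFT -> golf
i=3: L=bravo=BASE, R=delta -> take RIGHT -> delta
i=4: L=alpha R=alpha -> agree -> alpha
i=5: L=charlie=BASE, R=bravo -> take RIGHT -> bravo
i=6: L=golf R=golf -> agree -> golf
i=7: L=hotel R=hotel -> agree -> hotel
Conflict count: 1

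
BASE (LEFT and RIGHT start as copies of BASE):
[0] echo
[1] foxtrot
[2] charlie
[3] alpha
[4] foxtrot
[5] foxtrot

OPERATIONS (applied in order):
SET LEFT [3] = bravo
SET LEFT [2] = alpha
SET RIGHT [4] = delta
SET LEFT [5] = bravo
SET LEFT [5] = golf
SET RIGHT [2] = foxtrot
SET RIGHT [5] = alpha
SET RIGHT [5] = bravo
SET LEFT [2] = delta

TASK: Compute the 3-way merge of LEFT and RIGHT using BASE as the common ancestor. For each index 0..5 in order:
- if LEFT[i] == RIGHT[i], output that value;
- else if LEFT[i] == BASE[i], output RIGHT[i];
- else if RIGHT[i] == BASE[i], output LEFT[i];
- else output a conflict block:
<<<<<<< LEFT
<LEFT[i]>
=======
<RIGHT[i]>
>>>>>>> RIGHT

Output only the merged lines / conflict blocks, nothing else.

Final LEFT:  [echo, foxtrot, delta, bravo, foxtrot, golf]
Final RIGHT: [echo, foxtrot, foxtrot, alpha, delta, bravo]
i=0: L=echo R=echo -> agree -> echo
i=1: L=foxtrot R=foxtrot -> agree -> foxtrot
i=2: BASE=charlie L=delta R=foxtrot all differ -> CONFLICT
i=3: L=bravo, R=alpha=BASE -> take LEFT -> bravo
i=4: L=foxtrot=BASE, R=delta -> take RIGHT -> delta
i=5: BASE=foxtrot L=golf R=bravo all differ -> CONFLICT

Answer: echo
foxtrot
<<<<<<< LEFT
delta
=======
foxtrot
>>>>>>> RIGHT
bravo
delta
<<<<<<< LEFT
golf
=======
bravo
>>>>>>> RIGHT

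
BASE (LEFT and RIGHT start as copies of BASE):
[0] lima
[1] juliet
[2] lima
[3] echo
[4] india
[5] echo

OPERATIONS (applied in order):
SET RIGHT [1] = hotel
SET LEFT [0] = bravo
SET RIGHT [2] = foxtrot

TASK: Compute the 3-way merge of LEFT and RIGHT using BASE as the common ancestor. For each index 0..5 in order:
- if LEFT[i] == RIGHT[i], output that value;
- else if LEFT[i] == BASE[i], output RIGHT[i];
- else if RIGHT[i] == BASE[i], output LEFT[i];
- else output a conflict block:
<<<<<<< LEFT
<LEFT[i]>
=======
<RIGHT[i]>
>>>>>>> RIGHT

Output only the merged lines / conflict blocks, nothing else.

Final LEFT:  [bravo, juliet, lima, echo, india, echo]
Final RIGHT: [lima, hotel, foxtrot, echo, india, echo]
i=0: L=bravo, R=lima=BASE -> take LEFT -> bravo
i=1: L=juliet=BASE, R=hotel -> take RIGHT -> hotel
i=2: L=lima=BASE, R=foxtrot -> take RIGHT -> foxtrot
i=3: L=echo R=echo -> agree -> echo
i=4: L=india R=india -> agree -> india
i=5: L=echo R=echo -> agree -> echo

Answer: bravo
hotel
foxtrot
echo
india
echo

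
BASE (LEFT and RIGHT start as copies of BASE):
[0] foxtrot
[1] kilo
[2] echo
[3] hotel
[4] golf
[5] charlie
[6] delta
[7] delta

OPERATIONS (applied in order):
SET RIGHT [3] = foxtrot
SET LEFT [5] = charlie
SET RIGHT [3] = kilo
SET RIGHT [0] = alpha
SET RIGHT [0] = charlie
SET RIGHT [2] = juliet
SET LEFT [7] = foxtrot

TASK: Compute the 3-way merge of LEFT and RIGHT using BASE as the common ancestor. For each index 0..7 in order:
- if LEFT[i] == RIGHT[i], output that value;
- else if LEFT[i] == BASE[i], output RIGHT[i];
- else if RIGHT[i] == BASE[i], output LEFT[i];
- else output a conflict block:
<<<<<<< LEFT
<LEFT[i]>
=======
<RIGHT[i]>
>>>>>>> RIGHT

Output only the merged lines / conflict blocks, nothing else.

Final LEFT:  [foxtrot, kilo, echo, hotel, golf, charlie, delta, foxtrot]
Final RIGHT: [charlie, kilo, juliet, kilo, golf, charlie, delta, delta]
i=0: L=foxtrot=BASE, R=charlie -> take RIGHT -> charlie
i=1: L=kilo R=kilo -> agree -> kilo
i=2: L=echo=BASE, R=juliet -> take RIGHT -> juliet
i=3: L=hotel=BASE, R=kilo -> take RIGHT -> kilo
i=4: L=golf R=golf -> agree -> golf
i=5: L=charlie R=charlie -> agree -> charlie
i=6: L=delta R=delta -> agree -> delta
i=7: L=foxtrot, R=delta=BASE -> take LEFT -> foxtrot

Answer: charlie
kilo
juliet
kilo
golf
charlie
delta
foxtrot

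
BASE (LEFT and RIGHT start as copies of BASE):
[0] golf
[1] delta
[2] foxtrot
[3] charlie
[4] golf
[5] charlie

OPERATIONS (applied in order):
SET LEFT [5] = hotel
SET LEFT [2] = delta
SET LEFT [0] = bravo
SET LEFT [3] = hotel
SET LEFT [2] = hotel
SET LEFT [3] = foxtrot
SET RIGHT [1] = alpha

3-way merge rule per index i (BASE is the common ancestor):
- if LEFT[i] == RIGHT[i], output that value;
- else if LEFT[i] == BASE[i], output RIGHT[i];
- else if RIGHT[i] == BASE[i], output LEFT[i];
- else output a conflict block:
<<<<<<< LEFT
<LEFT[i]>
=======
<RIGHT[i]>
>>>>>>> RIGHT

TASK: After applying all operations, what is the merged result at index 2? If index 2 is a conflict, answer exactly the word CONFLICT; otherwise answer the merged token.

Final LEFT:  [bravo, delta, hotel, foxtrot, golf, hotel]
Final RIGHT: [golf, alpha, foxtrot, charlie, golf, charlie]
i=0: L=bravo, R=golf=BASE -> take LEFT -> bravo
i=1: L=delta=BASE, R=alpha -> take RIGHT -> alpha
i=2: L=hotel, R=foxtrot=BASE -> take LEFT -> hotel
i=3: L=foxtrot, R=charlie=BASE -> take LEFT -> foxtrot
i=4: L=golf R=golf -> agree -> golf
i=5: L=hotel, R=charlie=BASE -> take LEFT -> hotel
Index 2 -> hotel

Answer: hotel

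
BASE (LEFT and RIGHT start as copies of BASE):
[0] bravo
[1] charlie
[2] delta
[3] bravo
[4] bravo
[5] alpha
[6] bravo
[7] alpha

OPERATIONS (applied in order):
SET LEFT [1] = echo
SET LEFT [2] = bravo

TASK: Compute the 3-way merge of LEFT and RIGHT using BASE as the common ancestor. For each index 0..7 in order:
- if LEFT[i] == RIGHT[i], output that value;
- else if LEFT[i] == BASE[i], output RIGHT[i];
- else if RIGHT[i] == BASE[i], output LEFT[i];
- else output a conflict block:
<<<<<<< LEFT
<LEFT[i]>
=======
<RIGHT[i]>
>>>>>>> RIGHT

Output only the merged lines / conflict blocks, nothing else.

Answer: bravo
echo
bravo
bravo
bravo
alpha
bravo
alpha

Derivation:
Final LEFT:  [bravo, echo, bravo, bravo, bravo, alpha, bravo, alpha]
Final RIGHT: [bravo, charlie, delta, bravo, bravo, alpha, bravo, alpha]
i=0: L=bravo R=bravo -> agree -> bravo
i=1: L=echo, R=charlie=BASE -> take LEFT -> echo
i=2: L=bravo, R=delta=BASE -> take LEFT -> bravo
i=3: L=bravo R=bravo -> agree -> bravo
i=4: L=bravo R=bravo -> agree -> bravo
i=5: L=alpha R=alpha -> agree -> alpha
i=6: L=bravo R=bravo -> agree -> bravo
i=7: L=alpha R=alpha -> agree -> alpha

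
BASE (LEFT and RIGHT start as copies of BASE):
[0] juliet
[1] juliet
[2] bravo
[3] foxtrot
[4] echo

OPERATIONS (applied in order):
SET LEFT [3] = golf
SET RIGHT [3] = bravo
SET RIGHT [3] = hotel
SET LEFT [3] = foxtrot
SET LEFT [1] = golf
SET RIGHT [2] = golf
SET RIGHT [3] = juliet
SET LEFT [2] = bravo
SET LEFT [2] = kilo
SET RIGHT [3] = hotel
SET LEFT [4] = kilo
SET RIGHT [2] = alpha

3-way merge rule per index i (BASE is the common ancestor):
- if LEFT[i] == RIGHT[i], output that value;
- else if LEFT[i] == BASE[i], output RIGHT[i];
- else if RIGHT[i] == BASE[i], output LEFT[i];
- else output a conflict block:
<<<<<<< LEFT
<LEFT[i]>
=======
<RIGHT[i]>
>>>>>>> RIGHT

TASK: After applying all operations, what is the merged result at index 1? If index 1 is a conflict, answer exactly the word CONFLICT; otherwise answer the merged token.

Final LEFT:  [juliet, golf, kilo, foxtrot, kilo]
Final RIGHT: [juliet, juliet, alpha, hotel, echo]
i=0: L=juliet R=juliet -> agree -> juliet
i=1: L=golf, R=juliet=BASE -> take LEFT -> golf
i=2: BASE=bravo L=kilo R=alpha all differ -> CONFLICT
i=3: L=foxtrot=BASE, R=hotel -> take RIGHT -> hotel
i=4: L=kilo, R=echo=BASE -> take LEFT -> kilo
Index 1 -> golf

Answer: golf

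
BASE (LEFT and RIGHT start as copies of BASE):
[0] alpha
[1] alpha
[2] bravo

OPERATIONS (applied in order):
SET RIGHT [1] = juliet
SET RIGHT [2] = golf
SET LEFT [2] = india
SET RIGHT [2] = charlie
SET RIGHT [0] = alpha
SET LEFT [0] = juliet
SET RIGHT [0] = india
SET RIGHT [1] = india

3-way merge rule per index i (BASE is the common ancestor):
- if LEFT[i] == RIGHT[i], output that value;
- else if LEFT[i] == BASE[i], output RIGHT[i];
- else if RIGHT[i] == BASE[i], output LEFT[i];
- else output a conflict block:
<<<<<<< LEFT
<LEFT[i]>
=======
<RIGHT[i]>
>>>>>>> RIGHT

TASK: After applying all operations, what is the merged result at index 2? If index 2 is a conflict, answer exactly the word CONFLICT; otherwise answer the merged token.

Answer: CONFLICT

Derivation:
Final LEFT:  [juliet, alpha, india]
Final RIGHT: [india, india, charlie]
i=0: BASE=alpha L=juliet R=india all differ -> CONFLICT
i=1: L=alpha=BASE, R=india -> take RIGHT -> india
i=2: BASE=bravo L=india R=charlie all differ -> CONFLICT
Index 2 -> CONFLICT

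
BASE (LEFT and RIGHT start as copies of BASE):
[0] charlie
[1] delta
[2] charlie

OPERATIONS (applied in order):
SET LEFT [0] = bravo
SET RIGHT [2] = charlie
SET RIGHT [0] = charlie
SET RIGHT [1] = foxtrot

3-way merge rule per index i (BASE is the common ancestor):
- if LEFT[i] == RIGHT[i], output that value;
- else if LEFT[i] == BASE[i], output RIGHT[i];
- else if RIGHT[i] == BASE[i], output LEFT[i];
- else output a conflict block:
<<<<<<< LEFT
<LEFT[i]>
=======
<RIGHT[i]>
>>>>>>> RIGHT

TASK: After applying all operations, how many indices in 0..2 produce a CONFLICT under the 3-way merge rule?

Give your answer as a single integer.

Answer: 0

Derivation:
Final LEFT:  [bravo, delta, charlie]
Final RIGHT: [charlie, foxtrot, charlie]
i=0: L=bravo, R=charlie=BASE -> take LEFT -> bravo
i=1: L=delta=BASE, R=foxtrot -> take RIGHT -> foxtrot
i=2: L=charlie R=charlie -> agree -> charlie
Conflict count: 0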